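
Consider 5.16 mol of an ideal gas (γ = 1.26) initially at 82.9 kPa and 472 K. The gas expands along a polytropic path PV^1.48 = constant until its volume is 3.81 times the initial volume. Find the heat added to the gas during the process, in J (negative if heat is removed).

V₁ = nRT₁/P₁ = 5.16×8.314×472/82.9 = 244 L.
Polytropic n=1.48: T₂ = T₁(V₁/V₂)^(n−1) = 472×(0.262)^0.48 = 248 K; P₂ = P₁(V₁/V₂)^n = 11.4 kPa.
W = (P₁V₁−P₂V₂)/(n−1) = (82.9×244−11.4×931)/0.48 = 20000 J.
ΔU = nCvΔT = 5.16×32.0×(248−472) = -36900 J.
Q = ΔU + W = -16900 J.

-16900 J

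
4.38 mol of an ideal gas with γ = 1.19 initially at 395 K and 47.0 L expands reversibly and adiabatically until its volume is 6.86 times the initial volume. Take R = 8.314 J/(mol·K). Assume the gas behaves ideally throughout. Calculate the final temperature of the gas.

P₁ = nRT₁/V₁ = 4.38×8.314×395/47.0 = 306 kPa.
Adiabatic: TV^(γ−1) = const ⇒ T₂ = 395×(0.146)^0.190 = 274 K; PV^γ = const ⇒ P₂ = 30.9 kPa.

274 K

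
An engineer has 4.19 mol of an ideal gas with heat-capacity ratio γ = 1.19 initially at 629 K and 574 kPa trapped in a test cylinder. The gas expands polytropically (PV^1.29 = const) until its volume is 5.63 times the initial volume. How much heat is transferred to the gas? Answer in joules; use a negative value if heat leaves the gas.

V₁ = nRT₁/P₁ = 4.19×8.314×629/574 = 38.2 L.
Polytropic n=1.29: T₂ = T₁(V₁/V₂)^(n−1) = 629×(0.178)^0.29 = 381 K; P₂ = P₁(V₁/V₂)^n = 61.8 kPa.
W = (P₁V₁−P₂V₂)/(n−1) = (574×38.2−61.8×215)/0.29 = 29800 J.
ΔU = nCvΔT = 4.19×43.8×(381−629) = -45500 J.
Q = ΔU + W = -15700 J.

-15700 J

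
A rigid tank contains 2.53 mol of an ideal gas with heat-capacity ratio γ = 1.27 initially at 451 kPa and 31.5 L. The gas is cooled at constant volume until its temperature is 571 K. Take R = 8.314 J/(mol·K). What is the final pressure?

T₁ = P₁V₁/(nR) = 451×31.5/(2.53×8.314) = 675 K.
Isochoric: V stays 31.5 L; P/T = const ⇒ T₂ = 571 K, P₂ = 381 kPa.

381 kPa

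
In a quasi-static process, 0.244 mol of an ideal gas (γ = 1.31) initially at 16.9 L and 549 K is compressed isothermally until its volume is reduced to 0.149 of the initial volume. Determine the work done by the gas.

P₁ = nRT₁/V₁ = 0.244×8.314×549/16.9 = 65.9 kPa.
Isothermal: T stays 549 K; PV = const ⇒ V₂ = 2.52 L, P₂ = 442 kPa.
W = nRT ln(V₂/V₁) = 0.244×8.314×549×ln(0.149) = -2120 J.

-2120 J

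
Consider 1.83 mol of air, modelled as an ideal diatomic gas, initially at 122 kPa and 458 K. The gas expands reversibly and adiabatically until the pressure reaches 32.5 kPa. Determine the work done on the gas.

-5480 J

V₁ = nRT₁/P₁ = 1.83×8.314×458/122 = 57.1 L.
Adiabatic: T₂/T₁ = (P₂/P₁)^((γ−1)/γ) ⇒ T₂ = 458×(0.266)^0.286 = 314 K; V₂ = 147 L.
ΔU = nCvΔT = 1.83×20.8×(314−458) = -5480 J.
Q = 0 for an adiabatic process, so W = −ΔU = 5480 J.
Work done on the gas = −W_by = -5480 J.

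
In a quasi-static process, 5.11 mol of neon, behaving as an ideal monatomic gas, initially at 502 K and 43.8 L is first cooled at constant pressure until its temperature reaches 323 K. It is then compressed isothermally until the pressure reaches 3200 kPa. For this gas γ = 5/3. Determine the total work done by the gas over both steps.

-33400 J

P₁ = nRT₁/V₁ = 5.11×8.314×502/43.8 = 487 kPa.
Step 1 — Isobaric: P stays 487 kPa; V/T = const ⇒ T₂ = 323 K, V₂ = 28.2 L.
W = PΔV = 487×(28.2−43.8) kPa·L = -7600 J.
ΔU = nCvΔT = 5.11×12.5×(323−502) = -11400 J.
Q = ΔU + W = nCpΔT = -19000 J.
State after step 1: P = 487 kPa, V = 28.2 L, T = 323 K.
Step 2 — Isothermal: T stays 323 K; PV = const ⇒ V₂ = 4.29 L, P₂ = 3200 kPa.
ΔU = 0 (ideal gas, T constant).
W = nRT ln(V₂/V₁) = 5.11×8.314×323×ln(0.152) = -25800 J.
Q = ΔU + W = -25800 J.
Net over both steps: W = -33400 J, Q = -44800 J, ΔU = -11400 J.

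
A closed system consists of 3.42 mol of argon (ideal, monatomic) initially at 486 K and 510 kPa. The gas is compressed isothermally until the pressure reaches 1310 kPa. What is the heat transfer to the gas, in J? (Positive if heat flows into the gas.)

V₁ = nRT₁/P₁ = 3.42×8.314×486/510 = 27.1 L.
Isothermal: T stays 486 K; PV = const ⇒ V₂ = 10.5 L, P₂ = 1310 kPa.
ΔU = 0 (ideal gas, T constant).
W = nRT ln(V₂/V₁) = 3.42×8.314×486×ln(0.389) = -13000 J.
Q = ΔU + W = -13000 J.

-13000 J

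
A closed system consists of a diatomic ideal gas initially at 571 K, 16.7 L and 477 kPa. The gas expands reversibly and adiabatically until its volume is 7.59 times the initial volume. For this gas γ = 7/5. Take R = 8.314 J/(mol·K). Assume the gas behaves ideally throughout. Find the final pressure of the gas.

27.9 kPa

Adiabatic: TV^(γ−1) = const ⇒ T₂ = 571×(0.132)^0.400 = 254 K; PV^γ = const ⇒ P₂ = 27.9 kPa.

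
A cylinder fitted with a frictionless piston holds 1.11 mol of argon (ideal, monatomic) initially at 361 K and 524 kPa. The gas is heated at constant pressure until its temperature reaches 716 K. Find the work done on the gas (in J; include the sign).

-3280 J

V₁ = nRT₁/P₁ = 1.11×8.314×361/524 = 6.36 L.
Isobaric: P stays 524 kPa; V/T = const ⇒ T₂ = 716 K, V₂ = 12.6 L.
W = PΔV = 524×(12.6−6.36) kPa·L = 3280 J.
Work done on the gas = −W_by = -3280 J.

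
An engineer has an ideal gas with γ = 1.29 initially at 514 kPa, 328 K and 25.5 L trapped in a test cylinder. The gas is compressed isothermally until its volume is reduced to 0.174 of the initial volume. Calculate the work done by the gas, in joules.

-22900 J

n = P₁V₁/(RT₁) = 514×25.5/(8.314×328) = 4.81 mol.
Isothermal: T stays 328 K; PV = const ⇒ V₂ = 4.44 L, P₂ = 2950 kPa.
W = nRT ln(V₂/V₁) = 4.81×8.314×328×ln(0.174) = -22900 J.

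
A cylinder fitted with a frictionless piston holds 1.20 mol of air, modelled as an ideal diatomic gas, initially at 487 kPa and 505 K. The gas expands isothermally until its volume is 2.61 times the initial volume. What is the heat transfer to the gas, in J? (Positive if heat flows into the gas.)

V₁ = nRT₁/P₁ = 1.20×8.314×505/487 = 10.3 L.
Isothermal: T stays 505 K; PV = const ⇒ V₂ = 27.0 L, P₂ = 187 kPa.
ΔU = 0 (ideal gas, T constant).
W = nRT ln(V₂/V₁) = 1.20×8.314×505×ln(2.61) = 4830 J.
Q = ΔU + W = 4830 J.

4830 J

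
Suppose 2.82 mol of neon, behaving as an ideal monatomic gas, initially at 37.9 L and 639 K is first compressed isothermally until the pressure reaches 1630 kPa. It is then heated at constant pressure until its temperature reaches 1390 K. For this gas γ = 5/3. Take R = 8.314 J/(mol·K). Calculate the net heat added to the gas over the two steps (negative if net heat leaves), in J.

22800 J

P₁ = nRT₁/V₁ = 2.82×8.314×639/37.9 = 395 kPa.
Step 1 — Isothermal: T stays 639 K; PV = const ⇒ V₂ = 9.19 L, P₂ = 1630 kPa.
ΔU = 0 (ideal gas, T constant).
W = nRT ln(V₂/V₁) = 2.82×8.314×639×ln(0.243) = -21200 J.
Q = ΔU + W = -21200 J.
State after step 1: P = 1630 kPa, V = 9.19 L, T = 639 K.
Step 2 — Isobaric: P stays 1630 kPa; V/T = const ⇒ T₂ = 1390 K, V₂ = 20.0 L.
W = PΔV = 1630×(20.0−9.19) kPa·L = 17600 J.
ΔU = nCvΔT = 2.82×12.5×(1390−639) = 26400 J.
Q = ΔU + W = nCpΔT = 44000 J.
Net over both steps: W = -3620 J, Q = 22800 J, ΔU = 26400 J.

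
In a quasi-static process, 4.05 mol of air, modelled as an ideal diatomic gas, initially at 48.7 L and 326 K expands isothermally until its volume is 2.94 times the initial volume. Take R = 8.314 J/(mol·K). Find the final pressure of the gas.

P₁ = nRT₁/V₁ = 4.05×8.314×326/48.7 = 225 kPa.
Isothermal: T stays 326 K; PV = const ⇒ V₂ = 143 L, P₂ = 76.7 kPa.

76.7 kPa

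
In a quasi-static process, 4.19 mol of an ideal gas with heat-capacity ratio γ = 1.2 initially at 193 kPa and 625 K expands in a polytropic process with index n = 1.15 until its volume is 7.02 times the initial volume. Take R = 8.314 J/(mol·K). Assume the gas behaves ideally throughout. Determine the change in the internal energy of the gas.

V₁ = nRT₁/P₁ = 4.19×8.314×625/193 = 113 L.
Polytropic n=1.15: T₂ = T₁(V₁/V₂)^(n−1) = 625×(0.142)^0.15 = 467 K; P₂ = P₁(V₁/V₂)^n = 20.5 kPa.
For an ideal gas ΔU = nCvΔT with Cv = R/(γ−1) = 41.6 J/(mol·K).
ΔU = 4.19×41.6×(467−625) = -27600 J.

-27600 J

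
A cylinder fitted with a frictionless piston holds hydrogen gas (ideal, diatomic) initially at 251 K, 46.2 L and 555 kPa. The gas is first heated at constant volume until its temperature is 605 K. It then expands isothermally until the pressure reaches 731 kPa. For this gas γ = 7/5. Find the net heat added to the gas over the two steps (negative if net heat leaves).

128000 J

n = P₁V₁/(RT₁) = 555×46.2/(8.314×251) = 12.3 mol.
Step 1 — Isochoric: V stays 46.2 L; P/T = const ⇒ T₂ = 605 K, P₂ = 1340 kPa.
W = 0 (no volume change).
ΔU = nCvΔT = 12.3×20.8×(605−251) = 90400 J.
Q = ΔU = 90400 J.
State after step 1: P = 1340 kPa, V = 46.2 L, T = 605 K.
Step 2 — Isothermal: T stays 605 K; PV = const ⇒ V₂ = 84.5 L, P₂ = 731 kPa.
ΔU = 0 (ideal gas, T constant).
W = nRT ln(V₂/V₁) = 12.3×8.314×605×ln(1.83) = 37400 J.
Q = ΔU + W = 37400 J.
Net over both steps: W = 37400 J, Q = 128000 J, ΔU = 90400 J.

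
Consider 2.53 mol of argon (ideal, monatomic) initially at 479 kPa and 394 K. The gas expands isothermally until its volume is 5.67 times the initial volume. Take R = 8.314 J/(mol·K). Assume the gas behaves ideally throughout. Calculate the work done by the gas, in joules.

14400 J

V₁ = nRT₁/P₁ = 2.53×8.314×394/479 = 17.3 L.
Isothermal: T stays 394 K; PV = const ⇒ V₂ = 98.1 L, P₂ = 84.5 kPa.
W = nRT ln(V₂/V₁) = 2.53×8.314×394×ln(5.67) = 14400 J.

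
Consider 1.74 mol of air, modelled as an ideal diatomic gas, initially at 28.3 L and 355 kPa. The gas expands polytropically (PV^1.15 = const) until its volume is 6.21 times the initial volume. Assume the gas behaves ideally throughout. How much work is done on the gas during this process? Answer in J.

T₁ = P₁V₁/(nR) = 355×28.3/(1.74×8.314) = 694 K.
Polytropic n=1.15: T₂ = T₁(V₁/V₂)^(n−1) = 694×(0.161)^0.15 = 528 K; P₂ = P₁(V₁/V₂)^n = 43.5 kPa.
W = (P₁V₁−P₂V₂)/(n−1) = (355×28.3−43.5×176)/0.15 = 16000 J.
Work done on the gas = −W_by = -16000 J.

-16000 J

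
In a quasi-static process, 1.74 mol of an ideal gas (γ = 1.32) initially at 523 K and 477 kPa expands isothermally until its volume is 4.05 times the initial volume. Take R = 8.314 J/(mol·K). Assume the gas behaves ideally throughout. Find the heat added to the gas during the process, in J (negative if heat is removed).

10600 J

V₁ = nRT₁/P₁ = 1.74×8.314×523/477 = 15.9 L.
Isothermal: T stays 523 K; PV = const ⇒ V₂ = 64.2 L, P₂ = 118 kPa.
ΔU = 0 (ideal gas, T constant).
W = nRT ln(V₂/V₁) = 1.74×8.314×523×ln(4.05) = 10600 J.
Q = ΔU + W = 10600 J.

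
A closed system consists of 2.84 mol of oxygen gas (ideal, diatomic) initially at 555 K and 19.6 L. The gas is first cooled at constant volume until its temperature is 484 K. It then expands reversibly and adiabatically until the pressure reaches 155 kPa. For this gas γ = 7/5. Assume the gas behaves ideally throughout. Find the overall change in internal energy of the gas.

P₁ = nRT₁/V₁ = 2.84×8.314×555/19.6 = 669 kPa.
Step 1 — Isochoric: V stays 19.6 L; P/T = const ⇒ T₂ = 484 K, P₂ = 583 kPa.
W = 0 (no volume change).
ΔU = nCvΔT = 2.84×20.8×(484−555) = -4190 J.
Q = ΔU = -4190 J.
State after step 1: P = 583 kPa, V = 19.6 L, T = 484 K.
Step 2 — Adiabatic: T₂/T₁ = (P₂/P₁)^((γ−1)/γ) ⇒ T₂ = 484×(0.266)^0.286 = 331 K; V₂ = 50.5 L.
ΔU = nCvΔT = 2.84×20.8×(331−484) = -9000 J.
Q = 0 for an adiabatic process, so W = −ΔU = 9000 J.
Net over both steps: W = 9000 J, Q = -4190 J, ΔU = -13200 J.

-13200 J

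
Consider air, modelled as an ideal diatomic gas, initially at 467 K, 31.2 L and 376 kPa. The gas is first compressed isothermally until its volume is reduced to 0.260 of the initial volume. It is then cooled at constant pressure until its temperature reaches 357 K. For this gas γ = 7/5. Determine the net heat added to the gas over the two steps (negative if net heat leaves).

-25500 J

n = P₁V₁/(RT₁) = 376×31.2/(8.314×467) = 3.02 mol.
Step 1 — Isothermal: T stays 467 K; PV = const ⇒ V₂ = 8.11 L, P₂ = 1450 kPa.
ΔU = 0 (ideal gas, T constant).
W = nRT ln(V₂/V₁) = 3.02×8.314×467×ln(0.260) = -15800 J.
Q = ΔU + W = -15800 J.
State after step 1: P = 1450 kPa, V = 8.11 L, T = 467 K.
Step 2 — Isobaric: P stays 1450 kPa; V/T = const ⇒ T₂ = 357 K, V₂ = 6.20 L.
W = PΔV = 1450×(6.20−8.11) kPa·L = -2760 J.
ΔU = nCvΔT = 3.02×20.8×(357−467) = -6910 J.
Q = ΔU + W = nCpΔT = -9670 J.
Net over both steps: W = -18600 J, Q = -25500 J, ΔU = -6910 J.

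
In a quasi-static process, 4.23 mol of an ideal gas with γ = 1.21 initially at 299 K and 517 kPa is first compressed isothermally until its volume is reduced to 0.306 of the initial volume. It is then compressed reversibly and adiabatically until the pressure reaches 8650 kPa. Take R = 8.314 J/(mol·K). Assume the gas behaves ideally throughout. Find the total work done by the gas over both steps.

-28900 J

V₁ = nRT₁/P₁ = 4.23×8.314×299/517 = 20.3 L.
Step 1 — Isothermal: T stays 299 K; PV = const ⇒ V₂ = 6.22 L, P₂ = 1690 kPa.
ΔU = 0 (ideal gas, T constant).
W = nRT ln(V₂/V₁) = 4.23×8.314×299×ln(0.306) = -12500 J.
Q = ΔU + W = -12500 J.
State after step 1: P = 1690 kPa, V = 6.22 L, T = 299 K.
Step 2 — Adiabatic: T₂/T₁ = (P₂/P₁)^((γ−1)/γ) ⇒ T₂ = 299×(5.12)^0.174 = 397 K; V₂ = 1.61 L.
ΔU = nCvΔT = 4.23×39.6×(397−299) = 16400 J.
Q = 0 for an adiabatic process, so W = −ΔU = -16400 J.
Net over both steps: W = -28900 J, Q = -12500 J, ΔU = 16400 J.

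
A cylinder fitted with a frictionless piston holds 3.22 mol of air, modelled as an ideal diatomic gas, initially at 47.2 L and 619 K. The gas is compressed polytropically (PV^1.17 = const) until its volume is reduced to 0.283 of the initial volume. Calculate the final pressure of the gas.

1540 kPa

P₁ = nRT₁/V₁ = 3.22×8.314×619/47.2 = 351 kPa.
Polytropic n=1.17: T₂ = T₁(V₁/V₂)^(n−1) = 619×(3.53)^0.17 = 767 K; P₂ = P₁(V₁/V₂)^n = 1540 kPa.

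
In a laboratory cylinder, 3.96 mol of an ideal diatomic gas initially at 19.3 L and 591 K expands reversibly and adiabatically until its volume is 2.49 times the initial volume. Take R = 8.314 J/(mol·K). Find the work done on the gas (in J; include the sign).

-14900 J

P₁ = nRT₁/V₁ = 3.96×8.314×591/19.3 = 1010 kPa.
Adiabatic: TV^(γ−1) = const ⇒ T₂ = 591×(0.402)^0.400 = 410 K; PV^γ = const ⇒ P₂ = 281 kPa.
ΔU = nCvΔT = 3.96×20.8×(410−591) = -14900 J.
Q = 0 for an adiabatic process, so W = −ΔU = 14900 J.
Work done on the gas = −W_by = -14900 J.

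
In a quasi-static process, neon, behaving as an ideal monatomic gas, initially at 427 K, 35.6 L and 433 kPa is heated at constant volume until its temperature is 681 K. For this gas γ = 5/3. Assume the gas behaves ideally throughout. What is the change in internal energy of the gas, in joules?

n = P₁V₁/(RT₁) = 433×35.6/(8.314×427) = 4.34 mol.
Isochoric: V stays 35.6 L; P/T = const ⇒ T₂ = 681 K, P₂ = 691 kPa.
For an ideal gas ΔU = nCvΔT with Cv = (3/2)R = 12.5 J/(mol·K).
ΔU = 4.34×12.5×(681−427) = 13800 J.

13800 J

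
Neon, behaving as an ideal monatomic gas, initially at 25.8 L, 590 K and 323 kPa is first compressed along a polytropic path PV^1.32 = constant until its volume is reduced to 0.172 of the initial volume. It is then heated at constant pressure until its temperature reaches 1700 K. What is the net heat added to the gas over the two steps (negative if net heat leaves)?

13200 J

n = P₁V₁/(RT₁) = 323×25.8/(8.314×590) = 1.70 mol.
Step 1 — Polytropic n=1.32: T₂ = T₁(V₁/V₂)^(n−1) = 590×(5.81)^0.32 = 1040 K; P₂ = P₁(V₁/V₂)^n = 3300 kPa.
W = (P₁V₁−P₂V₂)/(n−1) = (323×25.8−3300×4.44)/0.32 = -19700 J.
ΔU = nCvΔT = 1.70×12.5×(1040−590) = 9460 J.
Q = ΔU + W = -10200 J.
State after step 1: P = 3300 kPa, V = 4.44 L, T = 1040 K.
Step 2 — Isobaric: P stays 3300 kPa; V/T = const ⇒ T₂ = 1700 K, V₂ = 7.28 L.
W = PΔV = 3300×(7.28−4.44) kPa·L = 9370 J.
ΔU = nCvΔT = 1.70×12.5×(1700−1040) = 14100 J.
Q = ΔU + W = nCpΔT = 23400 J.
Net over both steps: W = -10300 J, Q = 13200 J, ΔU = 23500 J.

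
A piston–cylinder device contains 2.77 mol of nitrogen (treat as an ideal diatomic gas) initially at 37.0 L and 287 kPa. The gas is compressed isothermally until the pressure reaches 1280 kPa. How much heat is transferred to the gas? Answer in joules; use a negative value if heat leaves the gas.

-15900 J

T₁ = P₁V₁/(nR) = 287×37.0/(2.77×8.314) = 461 K.
Isothermal: T stays 461 K; PV = const ⇒ V₂ = 8.30 L, P₂ = 1280 kPa.
ΔU = 0 (ideal gas, T constant).
W = nRT ln(V₂/V₁) = 2.77×8.314×461×ln(0.224) = -15900 J.
Q = ΔU + W = -15900 J.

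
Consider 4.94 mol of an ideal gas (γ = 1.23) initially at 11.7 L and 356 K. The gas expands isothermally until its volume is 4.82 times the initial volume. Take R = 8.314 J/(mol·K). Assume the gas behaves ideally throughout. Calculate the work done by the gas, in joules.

23000 J

P₁ = nRT₁/V₁ = 4.94×8.314×356/11.7 = 1250 kPa.
Isothermal: T stays 356 K; PV = const ⇒ V₂ = 56.4 L, P₂ = 259 kPa.
W = nRT ln(V₂/V₁) = 4.94×8.314×356×ln(4.82) = 23000 J.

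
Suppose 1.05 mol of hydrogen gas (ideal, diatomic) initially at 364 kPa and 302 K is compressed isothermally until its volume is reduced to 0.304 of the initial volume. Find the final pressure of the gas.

V₁ = nRT₁/P₁ = 1.05×8.314×302/364 = 7.24 L.
Isothermal: T stays 302 K; PV = const ⇒ V₂ = 2.20 L, P₂ = 1200 kPa.

1200 kPa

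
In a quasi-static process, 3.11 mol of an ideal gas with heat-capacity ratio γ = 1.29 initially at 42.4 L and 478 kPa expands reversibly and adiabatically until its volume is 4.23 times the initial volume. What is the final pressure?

74.4 kPa

T₁ = P₁V₁/(nR) = 478×42.4/(3.11×8.314) = 784 K.
Adiabatic: TV^(γ−1) = const ⇒ T₂ = 784×(0.236)^0.290 = 516 K; PV^γ = const ⇒ P₂ = 74.4 kPa.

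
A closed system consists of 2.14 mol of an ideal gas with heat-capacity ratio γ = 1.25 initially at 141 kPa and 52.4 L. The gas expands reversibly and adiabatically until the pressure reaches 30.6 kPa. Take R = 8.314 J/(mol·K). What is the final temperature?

306 K

T₁ = P₁V₁/(nR) = 141×52.4/(2.14×8.314) = 415 K.
Adiabatic: T₂/T₁ = (P₂/P₁)^((γ−1)/γ) ⇒ T₂ = 415×(0.217)^0.200 = 306 K; V₂ = 178 L.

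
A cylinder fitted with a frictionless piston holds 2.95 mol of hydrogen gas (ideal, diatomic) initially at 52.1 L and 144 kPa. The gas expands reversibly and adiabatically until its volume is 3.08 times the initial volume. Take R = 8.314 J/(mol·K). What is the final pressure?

29.8 kPa

T₁ = P₁V₁/(nR) = 144×52.1/(2.95×8.314) = 306 K.
Adiabatic: TV^(γ−1) = const ⇒ T₂ = 306×(0.325)^0.400 = 195 K; PV^γ = const ⇒ P₂ = 29.8 kPa.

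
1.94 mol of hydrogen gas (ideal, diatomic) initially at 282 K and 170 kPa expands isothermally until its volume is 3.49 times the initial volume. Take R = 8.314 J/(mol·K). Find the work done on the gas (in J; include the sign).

-5690 J

V₁ = nRT₁/P₁ = 1.94×8.314×282/170 = 26.8 L.
Isothermal: T stays 282 K; PV = const ⇒ V₂ = 93.4 L, P₂ = 48.7 kPa.
W = nRT ln(V₂/V₁) = 1.94×8.314×282×ln(3.49) = 5690 J.
Work done on the gas = −W_by = -5690 J.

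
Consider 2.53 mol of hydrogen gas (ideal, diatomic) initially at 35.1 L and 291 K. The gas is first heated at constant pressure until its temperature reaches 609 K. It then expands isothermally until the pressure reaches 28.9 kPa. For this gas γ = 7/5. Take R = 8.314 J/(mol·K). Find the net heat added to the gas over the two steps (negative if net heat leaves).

46400 J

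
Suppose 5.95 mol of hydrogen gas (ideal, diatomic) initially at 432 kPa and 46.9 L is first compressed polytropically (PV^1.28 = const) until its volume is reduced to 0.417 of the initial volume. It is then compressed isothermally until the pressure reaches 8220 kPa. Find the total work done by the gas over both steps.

-67400 J

T₁ = P₁V₁/(nR) = 432×46.9/(5.95×8.314) = 410 K.
Step 1 — Polytropic n=1.28: T₂ = T₁(V₁/V₂)^(n−1) = 410×(2.40)^0.28 = 523 K; P₂ = P₁(V₁/V₂)^n = 1320 kPa.
W = (P₁V₁−P₂V₂)/(n−1) = (432×46.9−1320×19.6)/0.28 = -20100 J.
ΔU = nCvΔT = 5.95×20.8×(523−410) = 14100 J.
Q = ΔU + W = -6020 J.
State after step 1: P = 1320 kPa, V = 19.6 L, T = 523 K.
Step 2 — Isothermal: T stays 523 K; PV = const ⇒ V₂ = 3.15 L, P₂ = 8220 kPa.
ΔU = 0 (ideal gas, T constant).
W = nRT ln(V₂/V₁) = 5.95×8.314×523×ln(0.161) = -47300 J.
Q = ΔU + W = -47300 J.
Net over both steps: W = -67400 J, Q = -53300 J, ΔU = 14100 J.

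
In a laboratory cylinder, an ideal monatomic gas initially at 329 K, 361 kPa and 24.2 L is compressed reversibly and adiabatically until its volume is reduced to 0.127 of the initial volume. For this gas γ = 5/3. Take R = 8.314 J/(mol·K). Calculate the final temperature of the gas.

Adiabatic: TV^(γ−1) = const ⇒ T₂ = 329×(7.87)^0.667 = 1300 K; PV^γ = const ⇒ P₂ = 11300 kPa.

1300 K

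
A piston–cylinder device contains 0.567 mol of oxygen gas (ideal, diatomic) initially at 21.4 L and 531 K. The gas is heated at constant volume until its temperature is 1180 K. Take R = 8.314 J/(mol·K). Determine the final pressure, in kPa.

260 kPa

P₁ = nRT₁/V₁ = 0.567×8.314×531/21.4 = 117 kPa.
Isochoric: V stays 21.4 L; P/T = const ⇒ T₂ = 1180 K, P₂ = 260 kPa.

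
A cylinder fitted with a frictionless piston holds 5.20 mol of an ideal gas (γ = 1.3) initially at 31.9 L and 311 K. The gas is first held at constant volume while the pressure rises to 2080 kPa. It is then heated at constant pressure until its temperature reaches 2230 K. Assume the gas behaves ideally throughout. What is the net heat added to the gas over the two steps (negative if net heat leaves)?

P₁ = nRT₁/V₁ = 5.20×8.314×311/31.9 = 421 kPa.
Step 1 — Isochoric: V stays 31.9 L; P/T = const ⇒ T₂ = 1530 K, P₂ = 2080 kPa.
W = 0 (no volume change).
ΔU = nCvΔT = 5.20×27.7×(1530−311) = 176000 J.
Q = ΔU = 176000 J.
State after step 1: P = 2080 kPa, V = 31.9 L, T = 1530 K.
Step 2 — Isobaric: P stays 2080 kPa; V/T = const ⇒ T₂ = 2230 K, V₂ = 46.4 L.
W = PΔV = 2080×(46.4−31.9) kPa·L = 30100 J.
ΔU = nCvΔT = 5.20×27.7×(2230−1530) = 100000 J.
Q = ΔU + W = nCpΔT = 130000 J.
Net over both steps: W = 30100 J, Q = 307000 J, ΔU = 277000 J.

307000 J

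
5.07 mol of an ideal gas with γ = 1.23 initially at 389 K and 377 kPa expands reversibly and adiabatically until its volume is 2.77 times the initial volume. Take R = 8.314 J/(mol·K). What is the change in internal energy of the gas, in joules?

-14900 J

V₁ = nRT₁/P₁ = 5.07×8.314×389/377 = 43.5 L.
Adiabatic: TV^(γ−1) = const ⇒ T₂ = 389×(0.361)^0.230 = 308 K; PV^γ = const ⇒ P₂ = 108 kPa.
For an ideal gas ΔU = nCvΔT with Cv = R/(γ−1) = 36.1 J/(mol·K).
ΔU = 5.07×36.1×(308−389) = -14900 J.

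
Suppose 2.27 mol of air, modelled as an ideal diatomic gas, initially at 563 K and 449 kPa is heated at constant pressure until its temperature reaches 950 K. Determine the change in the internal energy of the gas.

V₁ = nRT₁/P₁ = 2.27×8.314×563/449 = 23.7 L.
Isobaric: P stays 449 kPa; V/T = const ⇒ T₂ = 950 K, V₂ = 39.9 L.
For an ideal gas ΔU = nCvΔT with Cv = (5/2)R = 20.8 J/(mol·K).
ΔU = 2.27×20.8×(950−563) = 18300 J.

18300 J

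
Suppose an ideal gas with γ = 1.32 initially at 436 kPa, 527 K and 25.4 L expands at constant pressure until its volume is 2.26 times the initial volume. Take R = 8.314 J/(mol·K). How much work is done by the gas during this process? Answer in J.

14000 J

n = P₁V₁/(RT₁) = 436×25.4/(8.314×527) = 2.53 mol.
Isobaric: P stays 436 kPa; V/T = const ⇒ T₂ = 1190 K, V₂ = 57.4 L.
W = PΔV = 436×(57.4−25.4) kPa·L = 14000 J.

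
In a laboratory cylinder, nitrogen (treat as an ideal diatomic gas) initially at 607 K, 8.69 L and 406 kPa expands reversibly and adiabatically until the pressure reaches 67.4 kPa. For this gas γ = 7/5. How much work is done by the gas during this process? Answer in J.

n = P₁V₁/(RT₁) = 406×8.69/(8.314×607) = 0.699 mol.
Adiabatic: T₂/T₁ = (P₂/P₁)^((γ−1)/γ) ⇒ T₂ = 607×(0.166)^0.286 = 363 K; V₂ = 31.3 L.
ΔU = nCvΔT = 0.699×20.8×(363−607) = -3540 J.
Q = 0 for an adiabatic process, so W = −ΔU = 3540 J.

3540 J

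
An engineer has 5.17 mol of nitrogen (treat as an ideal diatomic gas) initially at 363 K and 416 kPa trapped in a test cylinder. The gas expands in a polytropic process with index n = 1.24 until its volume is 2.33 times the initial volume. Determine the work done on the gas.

-11900 J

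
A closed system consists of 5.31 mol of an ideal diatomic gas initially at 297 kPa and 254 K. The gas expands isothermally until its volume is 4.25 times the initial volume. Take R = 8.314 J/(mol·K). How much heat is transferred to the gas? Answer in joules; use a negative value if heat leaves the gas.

16200 J

V₁ = nRT₁/P₁ = 5.31×8.314×254/297 = 37.8 L.
Isothermal: T stays 254 K; PV = const ⇒ V₂ = 160 L, P₂ = 69.9 kPa.
ΔU = 0 (ideal gas, T constant).
W = nRT ln(V₂/V₁) = 5.31×8.314×254×ln(4.25) = 16200 J.
Q = ΔU + W = 16200 J.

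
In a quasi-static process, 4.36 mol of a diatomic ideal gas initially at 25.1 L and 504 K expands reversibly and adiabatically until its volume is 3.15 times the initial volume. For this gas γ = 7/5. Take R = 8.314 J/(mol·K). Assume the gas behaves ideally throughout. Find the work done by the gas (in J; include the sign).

16800 J

P₁ = nRT₁/V₁ = 4.36×8.314×504/25.1 = 728 kPa.
Adiabatic: TV^(γ−1) = const ⇒ T₂ = 504×(0.317)^0.400 = 318 K; PV^γ = const ⇒ P₂ = 146 kPa.
ΔU = nCvΔT = 4.36×20.8×(318−504) = -16800 J.
Q = 0 for an adiabatic process, so W = −ΔU = 16800 J.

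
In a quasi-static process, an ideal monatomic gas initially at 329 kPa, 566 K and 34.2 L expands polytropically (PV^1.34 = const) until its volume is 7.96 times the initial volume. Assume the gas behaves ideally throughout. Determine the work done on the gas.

-16700 J

n = P₁V₁/(RT₁) = 329×34.2/(8.314×566) = 2.39 mol.
Polytropic n=1.34: T₂ = T₁(V₁/V₂)^(n−1) = 566×(0.126)^0.34 = 280 K; P₂ = P₁(V₁/V₂)^n = 20.4 kPa.
W = (P₁V₁−P₂V₂)/(n−1) = (329×34.2−20.4×272)/0.34 = 16700 J.
Work done on the gas = −W_by = -16700 J.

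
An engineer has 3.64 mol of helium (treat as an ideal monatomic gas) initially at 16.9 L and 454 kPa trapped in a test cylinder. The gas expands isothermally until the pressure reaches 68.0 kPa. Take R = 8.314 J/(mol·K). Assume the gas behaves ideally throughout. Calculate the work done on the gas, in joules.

T₁ = P₁V₁/(nR) = 454×16.9/(3.64×8.314) = 254 K.
Isothermal: T stays 254 K; PV = const ⇒ V₂ = 113 L, P₂ = 68.0 kPa.
W = nRT ln(V₂/V₁) = 3.64×8.314×254×ln(6.68) = 14600 J.
Work done on the gas = −W_by = -14600 J.

-14600 J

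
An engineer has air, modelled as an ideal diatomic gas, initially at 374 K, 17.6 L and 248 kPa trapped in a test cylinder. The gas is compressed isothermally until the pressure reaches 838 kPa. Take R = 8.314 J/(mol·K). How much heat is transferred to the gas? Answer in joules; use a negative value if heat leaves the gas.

-5310 J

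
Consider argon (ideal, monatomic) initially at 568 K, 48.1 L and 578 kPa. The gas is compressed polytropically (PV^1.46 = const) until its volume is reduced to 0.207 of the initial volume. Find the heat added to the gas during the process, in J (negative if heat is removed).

n = P₁V₁/(RT₁) = 578×48.1/(8.314×568) = 5.89 mol.
Polytropic n=1.46: T₂ = T₁(V₁/V₂)^(n−1) = 568×(4.83)^0.46 = 1170 K; P₂ = P₁(V₁/V₂)^n = 5760 kPa.
W = (P₁V₁−P₂V₂)/(n−1) = (578×48.1−5760×9.96)/0.46 = -64300 J.
ΔU = nCvΔT = 5.89×12.5×(1170−568) = 44400 J.
Q = ΔU + W = -19900 J.

-19900 J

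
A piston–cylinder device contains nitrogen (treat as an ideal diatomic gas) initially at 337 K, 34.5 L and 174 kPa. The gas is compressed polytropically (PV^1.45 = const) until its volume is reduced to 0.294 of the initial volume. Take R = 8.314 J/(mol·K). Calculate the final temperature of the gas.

585 K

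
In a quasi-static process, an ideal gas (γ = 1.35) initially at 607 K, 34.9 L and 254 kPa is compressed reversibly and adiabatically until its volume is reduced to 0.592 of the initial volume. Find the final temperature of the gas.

729 K

Adiabatic: TV^(γ−1) = const ⇒ T₂ = 607×(1.69)^0.350 = 729 K; PV^γ = const ⇒ P₂ = 515 kPa.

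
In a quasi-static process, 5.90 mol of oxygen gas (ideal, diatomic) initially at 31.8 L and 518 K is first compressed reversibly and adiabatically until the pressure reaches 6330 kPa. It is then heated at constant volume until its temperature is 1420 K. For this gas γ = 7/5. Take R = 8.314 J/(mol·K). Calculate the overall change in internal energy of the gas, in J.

P₁ = nRT₁/V₁ = 5.90×8.314×518/31.8 = 799 kPa.
Step 1 — Adiabatic: T₂/T₁ = (P₂/P₁)^((γ−1)/γ) ⇒ T₂ = 518×(7.92)^0.286 = 936 K; V₂ = 7.25 L.
ΔU = nCvΔT = 5.90×20.8×(936−518) = 51200 J.
Q = 0 for an adiabatic process, so W = −ΔU = -51200 J.
State after step 1: P = 6330 kPa, V = 7.25 L, T = 936 K.
Step 2 — Isochoric: V stays 7.25 L; P/T = const ⇒ T₂ = 1420 K, P₂ = 9610 kPa.
W = 0 (no volume change).
ΔU = nCvΔT = 5.90×20.8×(1420−936) = 59400 J.
Q = ΔU = 59400 J.
Net over both steps: W = -51200 J, Q = 59400 J, ΔU = 111000 J.

111000 J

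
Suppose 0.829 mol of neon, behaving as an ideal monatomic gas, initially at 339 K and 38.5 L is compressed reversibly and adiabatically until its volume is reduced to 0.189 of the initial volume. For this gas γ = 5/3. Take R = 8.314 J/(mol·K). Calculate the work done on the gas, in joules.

7140 J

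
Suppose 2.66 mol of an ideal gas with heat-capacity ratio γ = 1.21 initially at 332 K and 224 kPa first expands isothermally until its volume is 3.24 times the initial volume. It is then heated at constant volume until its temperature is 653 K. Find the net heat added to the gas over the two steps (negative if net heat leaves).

42400 J

V₁ = nRT₁/P₁ = 2.66×8.314×332/224 = 32.8 L.
Step 1 — Isothermal: T stays 332 K; PV = const ⇒ V₂ = 106 L, P₂ = 69.1 kPa.
ΔU = 0 (ideal gas, T constant).
W = nRT ln(V₂/V₁) = 2.66×8.314×332×ln(3.24) = 8630 J.
Q = ΔU + W = 8630 J.
State after step 1: P = 69.1 kPa, V = 106 L, T = 332 K.
Step 2 — Isochoric: V stays 106 L; P/T = const ⇒ T₂ = 653 K, P₂ = 136 kPa.
W = 0 (no volume change).
ΔU = nCvΔT = 2.66×39.6×(653−332) = 33800 J.
Q = ΔU = 33800 J.
Net over both steps: W = 8630 J, Q = 42400 J, ΔU = 33800 J.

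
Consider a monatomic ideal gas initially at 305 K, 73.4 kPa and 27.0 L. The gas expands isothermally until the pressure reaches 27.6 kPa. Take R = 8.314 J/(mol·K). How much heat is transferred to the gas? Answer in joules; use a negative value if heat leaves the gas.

n = P₁V₁/(RT₁) = 73.4×27.0/(8.314×305) = 0.782 mol.
Isothermal: T stays 305 K; PV = const ⇒ V₂ = 71.8 L, P₂ = 27.6 kPa.
ΔU = 0 (ideal gas, T constant).
W = nRT ln(V₂/V₁) = 0.782×8.314×305×ln(2.66) = 1940 J.
Q = ΔU + W = 1940 J.

1940 J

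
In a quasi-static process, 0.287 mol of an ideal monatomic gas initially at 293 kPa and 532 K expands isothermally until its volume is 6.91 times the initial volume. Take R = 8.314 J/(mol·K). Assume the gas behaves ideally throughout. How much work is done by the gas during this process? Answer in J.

2450 J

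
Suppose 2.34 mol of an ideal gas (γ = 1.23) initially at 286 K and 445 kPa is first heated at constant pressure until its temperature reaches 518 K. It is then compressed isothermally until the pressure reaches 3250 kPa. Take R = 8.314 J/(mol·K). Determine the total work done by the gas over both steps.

V₁ = nRT₁/P₁ = 2.34×8.314×286/445 = 12.5 L.
Step 1 — Isobaric: P stays 445 kPa; V/T = const ⇒ T₂ = 518 K, V₂ = 22.6 L.
W = PΔV = 445×(22.6−12.5) kPa·L = 4510 J.
ΔU = nCvΔT = 2.34×36.1×(518−286) = 19600 J.
Q = ΔU + W = nCpΔT = 24100 J.
State after step 1: P = 445 kPa, V = 22.6 L, T = 518 K.
Step 2 — Isothermal: T stays 518 K; PV = const ⇒ V₂ = 3.10 L, P₂ = 3250 kPa.
ΔU = 0 (ideal gas, T constant).
W = nRT ln(V₂/V₁) = 2.34×8.314×518×ln(0.137) = -20000 J.
Q = ΔU + W = -20000 J.
Net over both steps: W = -15500 J, Q = 4100 J, ΔU = 19600 J.

-15500 J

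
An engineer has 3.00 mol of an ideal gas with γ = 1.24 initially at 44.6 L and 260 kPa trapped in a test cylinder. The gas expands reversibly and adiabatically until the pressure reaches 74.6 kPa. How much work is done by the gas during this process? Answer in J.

10400 J

T₁ = P₁V₁/(nR) = 260×44.6/(3.00×8.314) = 465 K.
Adiabatic: T₂/T₁ = (P₂/P₁)^((γ−1)/γ) ⇒ T₂ = 465×(0.287)^0.194 = 365 K; V₂ = 122 L.
ΔU = nCvΔT = 3.00×34.6×(365−465) = -10400 J.
Q = 0 for an adiabatic process, so W = −ΔU = 10400 J.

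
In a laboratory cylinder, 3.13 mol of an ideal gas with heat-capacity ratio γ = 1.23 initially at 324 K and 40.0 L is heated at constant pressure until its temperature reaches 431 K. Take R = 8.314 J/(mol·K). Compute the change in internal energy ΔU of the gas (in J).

P₁ = nRT₁/V₁ = 3.13×8.314×324/40.0 = 211 kPa.
Isobaric: P stays 211 kPa; V/T = const ⇒ T₂ = 431 K, V₂ = 53.2 L.
For an ideal gas ΔU = nCvΔT with Cv = R/(γ−1) = 36.1 J/(mol·K).
ΔU = 3.13×36.1×(431−324) = 12100 J.

12100 J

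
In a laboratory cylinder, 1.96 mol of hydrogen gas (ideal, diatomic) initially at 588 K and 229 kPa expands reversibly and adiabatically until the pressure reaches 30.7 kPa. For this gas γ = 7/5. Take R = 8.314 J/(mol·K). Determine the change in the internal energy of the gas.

-10500 J

V₁ = nRT₁/P₁ = 1.96×8.314×588/229 = 41.8 L.
Adiabatic: T₂/T₁ = (P₂/P₁)^((γ−1)/γ) ⇒ T₂ = 588×(0.134)^0.286 = 331 K; V₂ = 176 L.
For an ideal gas ΔU = nCvΔT with Cv = (5/2)R = 20.8 J/(mol·K).
ΔU = 1.96×20.8×(331−588) = -10500 J.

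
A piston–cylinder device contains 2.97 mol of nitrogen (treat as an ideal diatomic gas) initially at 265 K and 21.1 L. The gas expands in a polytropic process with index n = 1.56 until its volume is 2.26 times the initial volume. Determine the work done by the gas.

4280 J

P₁ = nRT₁/V₁ = 2.97×8.314×265/21.1 = 310 kPa.
Polytropic n=1.56: T₂ = T₁(V₁/V₂)^(n−1) = 265×(0.442)^0.56 = 168 K; P₂ = P₁(V₁/V₂)^n = 86.9 kPa.
W = (P₁V₁−P₂V₂)/(n−1) = (310×21.1−86.9×47.7)/0.56 = 4280 J.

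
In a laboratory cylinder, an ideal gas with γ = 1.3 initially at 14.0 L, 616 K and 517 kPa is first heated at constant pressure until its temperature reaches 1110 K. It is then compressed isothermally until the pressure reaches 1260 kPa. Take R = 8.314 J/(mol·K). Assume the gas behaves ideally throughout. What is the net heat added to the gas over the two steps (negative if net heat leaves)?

13500 J

n = P₁V₁/(RT₁) = 517×14.0/(8.314×616) = 1.41 mol.
Step 1 — Isobaric: P stays 517 kPa; V/T = const ⇒ T₂ = 1110 K, V₂ = 25.2 L.
W = PΔV = 517×(25.2−14.0) kPa·L = 5800 J.
ΔU = nCvΔT = 1.41×27.7×(1110−616) = 19300 J.
Q = ΔU + W = nCpΔT = 25200 J.
State after step 1: P = 517 kPa, V = 25.2 L, T = 1110 K.
Step 2 — Isothermal: T stays 1110 K; PV = const ⇒ V₂ = 10.4 L, P₂ = 1260 kPa.
ΔU = 0 (ideal gas, T constant).
W = nRT ln(V₂/V₁) = 1.41×8.314×1110×ln(0.410) = -11600 J.
Q = ΔU + W = -11600 J.
Net over both steps: W = -5810 J, Q = 13500 J, ΔU = 19300 J.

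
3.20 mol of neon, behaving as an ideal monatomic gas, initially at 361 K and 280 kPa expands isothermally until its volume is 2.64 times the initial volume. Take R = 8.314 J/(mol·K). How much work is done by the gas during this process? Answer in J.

9320 J

V₁ = nRT₁/P₁ = 3.20×8.314×361/280 = 34.3 L.
Isothermal: T stays 361 K; PV = const ⇒ V₂ = 90.6 L, P₂ = 106 kPa.
W = nRT ln(V₂/V₁) = 3.20×8.314×361×ln(2.64) = 9320 J.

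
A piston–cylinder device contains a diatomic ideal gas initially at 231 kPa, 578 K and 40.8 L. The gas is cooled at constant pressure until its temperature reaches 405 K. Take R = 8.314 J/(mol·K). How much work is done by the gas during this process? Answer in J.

-2820 J

n = P₁V₁/(RT₁) = 231×40.8/(8.314×578) = 1.96 mol.
Isobaric: P stays 231 kPa; V/T = const ⇒ T₂ = 405 K, V₂ = 28.6 L.
W = PΔV = 231×(28.6−40.8) kPa·L = -2820 J.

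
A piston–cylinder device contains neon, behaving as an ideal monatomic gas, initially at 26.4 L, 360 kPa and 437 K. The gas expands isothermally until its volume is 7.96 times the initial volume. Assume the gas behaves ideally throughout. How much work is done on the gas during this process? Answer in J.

n = P₁V₁/(RT₁) = 360×26.4/(8.314×437) = 2.62 mol.
Isothermal: T stays 437 K; PV = const ⇒ V₂ = 210 L, P₂ = 45.2 kPa.
W = nRT ln(V₂/V₁) = 2.62×8.314×437×ln(7.96) = 19700 J.
Work done on the gas = −W_by = -19700 J.

-19700 J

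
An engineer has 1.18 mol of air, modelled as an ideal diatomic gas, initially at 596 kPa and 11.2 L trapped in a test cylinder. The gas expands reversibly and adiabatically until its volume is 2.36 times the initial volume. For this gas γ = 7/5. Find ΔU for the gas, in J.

-4850 J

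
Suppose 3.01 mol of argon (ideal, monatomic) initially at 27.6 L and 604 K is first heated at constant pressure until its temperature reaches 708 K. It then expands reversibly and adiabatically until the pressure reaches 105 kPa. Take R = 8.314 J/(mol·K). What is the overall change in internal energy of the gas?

-8950 J

P₁ = nRT₁/V₁ = 3.01×8.314×604/27.6 = 548 kPa.
Step 1 — Isobaric: P stays 548 kPa; V/T = const ⇒ T₂ = 708 K, V₂ = 32.4 L.
W = PΔV = 548×(32.4−27.6) kPa·L = 2600 J.
ΔU = nCvΔT = 3.01×12.5×(708−604) = 3900 J.
Q = ΔU + W = nCpΔT = 6510 J.
State after step 1: P = 548 kPa, V = 32.4 L, T = 708 K.
Step 2 — Adiabatic: T₂/T₁ = (P₂/P₁)^((γ−1)/γ) ⇒ T₂ = 708×(0.192)^0.400 = 366 K; V₂ = 87.2 L.
ΔU = nCvΔT = 3.01×12.5×(366−708) = -12800 J.
Q = 0 for an adiabatic process, so W = −ΔU = 12800 J.
Net over both steps: W = 15500 J, Q = 6510 J, ΔU = -8950 J.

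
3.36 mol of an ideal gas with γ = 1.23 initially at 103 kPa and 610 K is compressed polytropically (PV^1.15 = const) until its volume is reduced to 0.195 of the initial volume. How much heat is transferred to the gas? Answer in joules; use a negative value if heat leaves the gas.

-11000 J

V₁ = nRT₁/P₁ = 3.36×8.314×610/103 = 165 L.
Polytropic n=1.15: T₂ = T₁(V₁/V₂)^(n−1) = 610×(5.13)^0.15 = 780 K; P₂ = P₁(V₁/V₂)^n = 675 kPa.
W = (P₁V₁−P₂V₂)/(n−1) = (103×165−675×32.3)/0.15 = -31600 J.
ΔU = nCvΔT = 3.36×36.1×(780−610) = 20600 J.
Q = ΔU + W = -11000 J.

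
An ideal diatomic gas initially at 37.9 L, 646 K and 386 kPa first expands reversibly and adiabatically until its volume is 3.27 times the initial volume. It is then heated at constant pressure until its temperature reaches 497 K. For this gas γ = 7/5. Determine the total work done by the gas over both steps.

16000 J

n = P₁V₁/(RT₁) = 386×37.9/(8.314×646) = 2.72 mol.
Step 1 — Adiabatic: TV^(γ−1) = const ⇒ T₂ = 646×(0.306)^0.400 = 402 K; PV^γ = const ⇒ P₂ = 73.5 kPa.
ΔU = nCvΔT = 2.72×20.8×(402−646) = -13800 J.
Q = 0 for an adiabatic process, so W = −ΔU = 13800 J.
State after step 1: P = 73.5 kPa, V = 124 L, T = 402 K.
Step 2 — Isobaric: P stays 73.5 kPa; V/T = const ⇒ T₂ = 497 K, V₂ = 153 L.
W = PΔV = 73.5×(153−124) kPa·L = 2150 J.
ΔU = nCvΔT = 2.72×20.8×(497−402) = 5370 J.
Q = ΔU + W = nCpΔT = 7520 J.
Net over both steps: W = 16000 J, Q = 7520 J, ΔU = -8440 J.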